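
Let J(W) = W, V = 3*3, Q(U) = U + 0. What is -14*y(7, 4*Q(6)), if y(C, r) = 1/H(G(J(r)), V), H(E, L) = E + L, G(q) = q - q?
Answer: -14/9 ≈ -1.5556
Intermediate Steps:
Q(U) = U
V = 9
G(q) = 0
y(C, r) = ⅑ (y(C, r) = 1/(0 + 9) = 1/9 = ⅑)
-14*y(7, 4*Q(6)) = -14*⅑ = -14/9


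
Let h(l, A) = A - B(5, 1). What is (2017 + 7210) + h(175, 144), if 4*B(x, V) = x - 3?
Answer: 18741/2 ≈ 9370.5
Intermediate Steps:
B(x, V) = -¾ + x/4 (B(x, V) = (x - 3)/4 = (-3 + x)/4 = -¾ + x/4)
h(l, A) = -½ + A (h(l, A) = A - (-¾ + (¼)*5) = A - (-¾ + 5/4) = A - 1*½ = A - ½ = -½ + A)
(2017 + 7210) + h(175, 144) = (2017 + 7210) + (-½ + 144) = 9227 + 287/2 = 18741/2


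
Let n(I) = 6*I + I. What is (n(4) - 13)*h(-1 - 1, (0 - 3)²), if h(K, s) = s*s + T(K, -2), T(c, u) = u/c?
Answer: 1230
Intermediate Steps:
n(I) = 7*I
h(K, s) = s² - 2/K (h(K, s) = s*s - 2/K = s² - 2/K)
(n(4) - 13)*h(-1 - 1, (0 - 3)²) = (7*4 - 13)*(((0 - 3)²)² - 2/(-1 - 1)) = (28 - 13)*(((-3)²)² - 2/(-2)) = 15*(9² - 2*(-½)) = 15*(81 + 1) = 15*82 = 1230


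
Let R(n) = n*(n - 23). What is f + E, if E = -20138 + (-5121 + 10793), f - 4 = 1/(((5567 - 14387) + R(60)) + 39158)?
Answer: -470853795/32558 ≈ -14462.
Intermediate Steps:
R(n) = n*(-23 + n)
f = 130233/32558 (f = 4 + 1/(((5567 - 14387) + 60*(-23 + 60)) + 39158) = 4 + 1/((-8820 + 60*37) + 39158) = 4 + 1/((-8820 + 2220) + 39158) = 4 + 1/(-6600 + 39158) = 4 + 1/32558 = 130233/32558 ≈ 4.0000)
E = -14466 (E = -20138 + 5672 = -14466)
f + E = 130233/32558 - 14466 = -470853795/32558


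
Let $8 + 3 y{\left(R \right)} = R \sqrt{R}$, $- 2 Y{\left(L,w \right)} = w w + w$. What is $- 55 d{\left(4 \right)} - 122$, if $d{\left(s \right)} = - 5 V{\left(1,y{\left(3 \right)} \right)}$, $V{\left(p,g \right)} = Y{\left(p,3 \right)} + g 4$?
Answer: $- \frac{14116}{3} + 1100 \sqrt{3} \approx -2800.1$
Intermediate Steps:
$Y{\left(L,w \right)} = - \frac{w}{2} - \frac{w^{2}}{2}$ ($Y{\left(L,w \right)} = - \frac{w w + w}{2} = - \frac{w^{2} + w}{2} = - \frac{w + w^{2}}{2} = - \frac{w}{2} - \frac{w^{2}}{2}$)
$y{\left(R \right)} = - \frac{8}{3} + \frac{R^{\frac{3}{2}}}{3}$ ($y{\left(R \right)} = - \frac{8}{3} + \frac{R \sqrt{R}}{3} = - \frac{8}{3} + \frac{R^{\frac{3}{2}}}{3}$)
$V{\left(p,g \right)} = -6 + 4 g$ ($V{\left(p,g \right)} = \left(- \frac{1}{2}\right) 3 \left(1 + 3\right) + g 4 = \left(- \frac{1}{2}\right) 3 \cdot 4 + 4 g = -6 + 4 g$)
$d{\left(s \right)} = \frac{250}{3} - 20 \sqrt{3}$ ($d{\left(s \right)} = - 5 \left(-6 + 4 \left(- \frac{8}{3} + \frac{3^{\frac{3}{2}}}{3}\right)\right) = - 5 \left(-6 + 4 \left(- \frac{8}{3} + \frac{3 \sqrt{3}}{3}\right)\right) = - 5 \left(-6 + 4 \left(- \frac{8}{3} + \sqrt{3}\right)\right) = - 5 \left(-6 - \left(\frac{32}{3} - 4 \sqrt{3}\right)\right) = - 5 \left(- \frac{50}{3} + 4 \sqrt{3}\right) = \frac{250}{3} - 20 \sqrt{3}$)
$- 55 d{\left(4 \right)} - 122 = - 55 \left(\frac{250}{3} - 20 \sqrt{3}\right) - 122 = \left(- \frac{13750}{3} + 1100 \sqrt{3}\right) - 122 = - \frac{14116}{3} + 1100 \sqrt{3}$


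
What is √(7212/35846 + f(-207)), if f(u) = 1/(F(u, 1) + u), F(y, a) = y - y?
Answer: √300316658851/1236687 ≈ 0.44313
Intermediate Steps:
F(y, a) = 0
f(u) = 1/u (f(u) = 1/(0 + u) = 1/u)
√(7212/35846 + f(-207)) = √(7212/35846 + 1/(-207)) = √(7212*(1/35846) - 1/207) = √(3606/17923 - 1/207) = √(728519/3710061) = √300316658851/1236687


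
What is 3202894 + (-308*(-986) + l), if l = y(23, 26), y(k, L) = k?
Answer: 3506605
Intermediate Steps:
l = 23
3202894 + (-308*(-986) + l) = 3202894 + (-308*(-986) + 23) = 3202894 + (303688 + 23) = 3202894 + 303711 = 3506605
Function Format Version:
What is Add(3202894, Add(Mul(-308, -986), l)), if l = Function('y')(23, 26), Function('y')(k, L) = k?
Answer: 3506605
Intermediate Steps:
l = 23
Add(3202894, Add(Mul(-308, -986), l)) = Add(3202894, Add(Mul(-308, -986), 23)) = Add(3202894, Add(303688, 23)) = Add(3202894, 303711) = 3506605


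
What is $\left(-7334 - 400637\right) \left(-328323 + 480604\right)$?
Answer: $-62126231851$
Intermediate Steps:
$\left(-7334 - 400637\right) \left(-328323 + 480604\right) = \left(-407971\right) 152281 = -62126231851$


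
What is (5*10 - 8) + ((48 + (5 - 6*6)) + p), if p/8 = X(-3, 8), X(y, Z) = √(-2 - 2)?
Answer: 59 + 16*I ≈ 59.0 + 16.0*I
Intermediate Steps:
X(y, Z) = 2*I (X(y, Z) = √(-4) = 2*I)
p = 16*I (p = 8*(2*I) = 16*I ≈ 16.0*I)
(5*10 - 8) + ((48 + (5 - 6*6)) + p) = (5*10 - 8) + ((48 + (5 - 6*6)) + 16*I) = (50 - 8) + ((48 + (5 - 36)) + 16*I) = 42 + ((48 - 31) + 16*I) = 42 + (17 + 16*I) = 59 + 16*I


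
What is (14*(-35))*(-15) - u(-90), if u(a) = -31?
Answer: 7381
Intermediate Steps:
(14*(-35))*(-15) - u(-90) = (14*(-35))*(-15) - 1*(-31) = -490*(-15) + 31 = 7350 + 31 = 7381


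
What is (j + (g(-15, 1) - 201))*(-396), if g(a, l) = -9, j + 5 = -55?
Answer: 106920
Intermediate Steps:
j = -60 (j = -5 - 55 = -60)
(j + (g(-15, 1) - 201))*(-396) = (-60 + (-9 - 201))*(-396) = (-60 - 210)*(-396) = -270*(-396) = 106920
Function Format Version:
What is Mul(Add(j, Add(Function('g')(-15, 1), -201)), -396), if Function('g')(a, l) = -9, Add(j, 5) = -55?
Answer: 106920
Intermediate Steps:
j = -60 (j = Add(-5, -55) = -60)
Mul(Add(j, Add(Function('g')(-15, 1), -201)), -396) = Mul(Add(-60, Add(-9, -201)), -396) = Mul(Add(-60, -210), -396) = Mul(-270, -396) = 106920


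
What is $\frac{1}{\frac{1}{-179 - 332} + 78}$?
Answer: $\frac{511}{39857} \approx 0.012821$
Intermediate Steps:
$\frac{1}{\frac{1}{-179 - 332} + 78} = \frac{1}{\frac{1}{-511} + 78} = \frac{1}{- \frac{1}{511} + 78} = \frac{1}{\frac{39857}{511}} = \frac{511}{39857}$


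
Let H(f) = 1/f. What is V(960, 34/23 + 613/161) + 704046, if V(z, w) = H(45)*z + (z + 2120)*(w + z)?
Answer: 11031442/3 ≈ 3.6771e+6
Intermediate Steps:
V(z, w) = z/45 + (2120 + z)*(w + z) (V(z, w) = z/45 + (z + 2120)*(w + z) = z/45 + (2120 + z)*(w + z))
V(960, 34/23 + 613/161) + 704046 = (960**2 + 2120*(34/23 + 613/161) + (95401/45)*960 + (34/23 + 613/161)*960) + 704046 = (921600 + 2120*(34*(1/23) + 613*(1/161)) + 6105664/3 + (34*(1/23) + 613*(1/161))*960) + 704046 = (921600 + 2120*(34/23 + 613/161) + 6105664/3 + (34/23 + 613/161)*960) + 704046 = (921600 + 2120*(37/7) + 6105664/3 + (37/7)*960) + 704046 = (921600 + 78440/7 + 6105664/3 + 35520/7) + 704046 = 8919304/3 + 704046 = 11031442/3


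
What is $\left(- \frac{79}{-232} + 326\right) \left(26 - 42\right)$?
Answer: $- \frac{151422}{29} \approx -5221.4$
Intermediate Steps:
$\left(- \frac{79}{-232} + 326\right) \left(26 - 42\right) = \left(\left(-79\right) \left(- \frac{1}{232}\right) + 326\right) \left(26 - 42\right) = \left(\frac{79}{232} + 326\right) \left(-16\right) = \frac{75711}{232} \left(-16\right) = - \frac{151422}{29}$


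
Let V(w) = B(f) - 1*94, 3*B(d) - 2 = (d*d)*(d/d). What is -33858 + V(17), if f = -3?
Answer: -101845/3 ≈ -33948.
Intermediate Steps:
B(d) = ⅔ + d²/3 (B(d) = ⅔ + ((d*d)*(d/d))/3 = ⅔ + (d²*1)/3 = ⅔ + d²/3)
V(w) = -271/3 (V(w) = (⅔ + (⅓)*(-3)²) - 1*94 = (⅔ + (⅓)*9) - 94 = (⅔ + 3) - 94 = 11/3 - 94 = -271/3)
-33858 + V(17) = -33858 - 271/3 = -101845/3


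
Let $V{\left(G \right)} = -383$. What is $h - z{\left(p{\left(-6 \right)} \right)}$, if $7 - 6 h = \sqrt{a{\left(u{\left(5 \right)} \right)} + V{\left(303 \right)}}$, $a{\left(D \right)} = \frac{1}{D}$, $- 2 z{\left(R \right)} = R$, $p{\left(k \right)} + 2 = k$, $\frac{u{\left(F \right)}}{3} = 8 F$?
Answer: $- \frac{17}{6} - \frac{i \sqrt{1378770}}{360} \approx -2.8333 - 3.2617 i$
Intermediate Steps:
$u{\left(F \right)} = 24 F$ ($u{\left(F \right)} = 3 \cdot 8 F = 24 F$)
$p{\left(k \right)} = -2 + k$
$z{\left(R \right)} = - \frac{R}{2}$
$h = \frac{7}{6} - \frac{i \sqrt{1378770}}{360}$ ($h = \frac{7}{6} - \frac{\sqrt{\frac{1}{24 \cdot 5} - 383}}{6} = \frac{7}{6} - \frac{\sqrt{\frac{1}{120} - 383}}{6} = \frac{7}{6} - \frac{\sqrt{- \frac{45959}{120}}}{6} = \frac{7}{6} - \frac{\frac{1}{60} i \sqrt{1378770}}{6} = \frac{7}{6} - \frac{i \sqrt{1378770}}{360} \approx 1.1667 - 3.2617 i$)
$h - z{\left(p{\left(-6 \right)} \right)} = \left(\frac{7}{6} - \frac{i \sqrt{1378770}}{360}\right) - - \frac{-2 - 6}{2} = \left(\frac{7}{6} - \frac{i \sqrt{1378770}}{360}\right) - \left(- \frac{1}{2}\right) \left(-8\right) = \left(\frac{7}{6} - \frac{i \sqrt{1378770}}{360}\right) - 4 = - \frac{17}{6} - \frac{i \sqrt{1378770}}{360}$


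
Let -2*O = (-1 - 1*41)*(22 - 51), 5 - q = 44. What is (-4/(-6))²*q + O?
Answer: -1879/3 ≈ -626.33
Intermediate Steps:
q = -39 (q = 5 - 1*44 = 5 - 44 = -39)
O = -609 (O = -(-1 - 1*41)*(22 - 51)/2 = -(-1 - 41)*(-29)/2 = -(-21)*(-29) = -½*1218 = -609)
(-4/(-6))²*q + O = (-4/(-6))²*(-39) - 609 = (-4*(-⅙))²*(-39) - 609 = (⅔)²*(-39) - 609 = (4/9)*(-39) - 609 = -52/3 - 609 = -1879/3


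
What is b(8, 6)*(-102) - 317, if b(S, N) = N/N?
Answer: -419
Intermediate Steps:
b(S, N) = 1
b(8, 6)*(-102) - 317 = 1*(-102) - 317 = -102 - 317 = -419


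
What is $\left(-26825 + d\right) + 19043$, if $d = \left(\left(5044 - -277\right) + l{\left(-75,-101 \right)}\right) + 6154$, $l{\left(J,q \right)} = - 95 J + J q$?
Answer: $18393$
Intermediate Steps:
$d = 26175$ ($d = \left(\left(5044 - -277\right) - 75 \left(-95 - 101\right)\right) + 6154 = \left(\left(5044 + 277\right) - -14700\right) + 6154 = \left(5321 + 14700\right) + 6154 = 20021 + 6154 = 26175$)
$\left(-26825 + d\right) + 19043 = \left(-26825 + 26175\right) + 19043 = -650 + 19043 = 18393$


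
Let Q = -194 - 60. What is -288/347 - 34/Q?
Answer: -30677/44069 ≈ -0.69611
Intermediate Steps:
Q = -254
-288/347 - 34/Q = -288/347 - 34/(-254) = -288*1/347 - 34*(-1/254) = -288/347 + 17/127 = -30677/44069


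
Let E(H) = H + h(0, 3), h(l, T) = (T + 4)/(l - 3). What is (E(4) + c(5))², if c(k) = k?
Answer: 400/9 ≈ 44.444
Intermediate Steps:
h(l, T) = (4 + T)/(-3 + l)
E(H) = -7/3 + H (E(H) = H + (4 + 3)/(-3 + 0) = H + 7/(-3) = H - ⅓*7 = H - 7/3 = -7/3 + H)
(E(4) + c(5))² = ((-7/3 + 4) + 5)² = (5/3 + 5)² = (20/3)² = 400/9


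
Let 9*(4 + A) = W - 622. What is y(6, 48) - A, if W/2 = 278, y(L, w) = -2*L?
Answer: -⅔ ≈ -0.66667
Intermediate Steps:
W = 556 (W = 2*278 = 556)
A = -34/3 (A = -4 + (556 - 622)/9 = -4 + (⅑)*(-66) = -4 - 22/3 = -34/3 ≈ -11.333)
y(6, 48) - A = -2*6 - 1*(-34/3) = -12 + 34/3 = -⅔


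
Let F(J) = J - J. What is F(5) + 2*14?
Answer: 28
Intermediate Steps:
F(J) = 0
F(5) + 2*14 = 0 + 2*14 = 0 + 28 = 28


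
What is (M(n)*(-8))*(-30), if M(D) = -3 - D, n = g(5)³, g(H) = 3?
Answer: -7200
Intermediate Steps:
n = 27 (n = 3³ = 27)
(M(n)*(-8))*(-30) = ((-3 - 1*27)*(-8))*(-30) = ((-3 - 27)*(-8))*(-30) = -30*(-8)*(-30) = 240*(-30) = -7200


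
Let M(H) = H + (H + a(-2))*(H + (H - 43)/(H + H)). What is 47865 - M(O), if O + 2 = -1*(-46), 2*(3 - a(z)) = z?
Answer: 502793/11 ≈ 45708.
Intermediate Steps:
a(z) = 3 - z/2
O = 44 (O = -2 - 1*(-46) = -2 + 46 = 44)
M(H) = H + (4 + H)*(H + (-43 + H)/(2*H)) (M(H) = H + (H + (3 - ½*(-2)))*(H + (H - 43)/(H + H)) = H + (H + (3 + 1))*(H + (-43 + H)/((2*H))) = H + (H + 4)*(H + (-43 + H)*(1/(2*H))) = H + (4 + H)*(H + (-43 + H)/(2*H)))
47865 - M(O) = 47865 - (-39/2 + 44² - 86/44 + (11/2)*44) = 47865 - (-39/2 + 1936 - 86*1/44 + 242) = 47865 - (-39/2 + 1936 - 43/22 + 242) = 47865 - 1*23722/11 = 47865 - 23722/11 = 502793/11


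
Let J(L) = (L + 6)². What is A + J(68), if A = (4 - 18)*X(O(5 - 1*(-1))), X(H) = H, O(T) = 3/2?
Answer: 5455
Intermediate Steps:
O(T) = 3/2 (O(T) = 3*(½) = 3/2)
J(L) = (6 + L)²
A = -21 (A = (4 - 18)*(3/2) = -14*3/2 = -21)
A + J(68) = -21 + (6 + 68)² = -21 + 74² = -21 + 5476 = 5455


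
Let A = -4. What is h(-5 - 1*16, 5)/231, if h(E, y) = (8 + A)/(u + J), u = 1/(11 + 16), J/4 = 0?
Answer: 36/77 ≈ 0.46753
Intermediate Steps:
J = 0 (J = 4*0 = 0)
u = 1/27 ≈ 0.037037
h(E, y) = 108 (h(E, y) = (8 - 4)/(1/27 + 0) = 4/(1/27) = 4*27 = 108)
h(-5 - 1*16, 5)/231 = 108/231 = 108*(1/231) = 36/77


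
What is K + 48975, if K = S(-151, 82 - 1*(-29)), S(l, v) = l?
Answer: 48824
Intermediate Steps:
K = -151
K + 48975 = -151 + 48975 = 48824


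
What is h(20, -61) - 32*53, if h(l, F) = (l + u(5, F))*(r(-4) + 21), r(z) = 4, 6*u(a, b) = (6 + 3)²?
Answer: -1717/2 ≈ -858.50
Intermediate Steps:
u(a, b) = 27/2 (u(a, b) = (6 + 3)²/6 = (⅙)*9² = (⅙)*81 = 27/2)
h(l, F) = 675/2 + 25*l (h(l, F) = (l + 27/2)*(4 + 21) = (27/2 + l)*25 = 675/2 + 25*l)
h(20, -61) - 32*53 = (675/2 + 25*20) - 32*53 = (675/2 + 500) - 1696 = 1675/2 - 1696 = -1717/2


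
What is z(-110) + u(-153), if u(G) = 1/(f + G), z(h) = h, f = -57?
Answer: -23101/210 ≈ -110.00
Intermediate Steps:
u(G) = 1/(-57 + G)
z(-110) + u(-153) = -110 + 1/(-57 - 153) = -110 + 1/(-210) = -110 - 1/210 = -23101/210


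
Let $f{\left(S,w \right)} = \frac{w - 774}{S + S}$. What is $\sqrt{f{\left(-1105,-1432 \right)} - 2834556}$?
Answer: $\frac{i \sqrt{3461062521085}}{1105} \approx 1683.6 i$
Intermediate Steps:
$f{\left(S,w \right)} = \frac{-774 + w}{2 S}$
$\sqrt{f{\left(-1105,-1432 \right)} - 2834556} = \sqrt{\frac{-774 - 1432}{2 \left(-1105\right)} - 2834556} = \sqrt{\frac{1}{2} \left(- \frac{1}{1105}\right) \left(-2206\right) - 2834556} = \sqrt{\frac{1103}{1105} - 2834556} = \sqrt{- \frac{3132183277}{1105}} = \frac{i \sqrt{3461062521085}}{1105}$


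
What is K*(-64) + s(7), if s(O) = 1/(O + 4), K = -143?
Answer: 100673/11 ≈ 9152.1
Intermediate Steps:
s(O) = 1/(4 + O)
K*(-64) + s(7) = -143*(-64) + 1/(4 + 7) = 9152 + 1/11 = 100673/11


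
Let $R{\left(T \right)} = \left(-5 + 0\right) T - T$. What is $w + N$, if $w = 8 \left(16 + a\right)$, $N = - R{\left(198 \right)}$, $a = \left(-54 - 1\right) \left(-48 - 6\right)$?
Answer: $25076$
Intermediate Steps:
$a = 2970$ ($a = \left(-55\right) \left(-54\right) = 2970$)
$R{\left(T \right)} = - 6 T$ ($R{\left(T \right)} = - 5 T - T = - 6 T$)
$N = 1188$ ($N = - \left(-6\right) 198 = \left(-1\right) \left(-1188\right) = 1188$)
$w = 23888$ ($w = 8 \left(16 + 2970\right) = 8 \cdot 2986 = 23888$)
$w + N = 23888 + 1188 = 25076$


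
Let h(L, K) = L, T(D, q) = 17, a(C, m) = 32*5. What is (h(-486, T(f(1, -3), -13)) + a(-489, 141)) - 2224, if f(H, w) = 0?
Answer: -2550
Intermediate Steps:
a(C, m) = 160
(h(-486, T(f(1, -3), -13)) + a(-489, 141)) - 2224 = (-486 + 160) - 2224 = -326 - 2224 = -2550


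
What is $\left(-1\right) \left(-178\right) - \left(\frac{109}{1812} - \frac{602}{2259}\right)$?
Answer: $\frac{243151139}{1364436} \approx 178.21$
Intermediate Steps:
$\left(-1\right) \left(-178\right) - \left(\frac{109}{1812} - \frac{602}{2259}\right) = 178 - \left(109 \cdot \frac{1}{1812} - \frac{602}{2259}\right) = 178 - \left(\frac{109}{1812} - \frac{602}{2259}\right) = 178 - - \frac{281531}{1364436} = 178 + \frac{281531}{1364436} = \frac{243151139}{1364436}$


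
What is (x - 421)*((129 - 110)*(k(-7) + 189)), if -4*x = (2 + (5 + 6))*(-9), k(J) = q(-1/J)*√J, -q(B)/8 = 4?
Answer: -5627097/4 + 238184*I*√7 ≈ -1.4068e+6 + 6.3018e+5*I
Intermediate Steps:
q(B) = -32 (q(B) = -8*4 = -32)
k(J) = -32*√J
x = 117/4 (x = -(2 + (5 + 6))*(-9)/4 = -(2 + 11)*(-9)/4 = -13*(-9)/4 = -¼*(-117) = 117/4 ≈ 29.250)
(x - 421)*((129 - 110)*(k(-7) + 189)) = (117/4 - 421)*((129 - 110)*(-32*I*√7 + 189)) = -29773*(-32*I*√7 + 189)/4 = -29773*(189 - 32*I*√7)/4 = -1567*(3591 - 608*I*√7)/4 = -5627097/4 + 238184*I*√7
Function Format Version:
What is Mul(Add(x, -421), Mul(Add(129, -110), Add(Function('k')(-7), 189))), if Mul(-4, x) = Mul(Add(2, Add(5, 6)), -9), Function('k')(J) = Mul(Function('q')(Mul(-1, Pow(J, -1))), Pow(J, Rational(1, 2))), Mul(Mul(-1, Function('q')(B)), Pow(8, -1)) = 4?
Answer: Add(Rational(-5627097, 4), Mul(238184, I, Pow(7, Rational(1, 2)))) ≈ Add(-1.4068e+6, Mul(6.3018e+5, I))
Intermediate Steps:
Function('q')(B) = -32 (Function('q')(B) = Mul(-8, 4) = -32)
Function('k')(J) = Mul(-32, Pow(J, Rational(1, 2)))
x = Rational(117, 4) (x = Mul(Rational(-1, 4), Mul(Add(2, Add(5, 6)), -9)) = Mul(Rational(-1, 4), Mul(Add(2, 11), -9)) = Mul(Rational(-1, 4), Mul(13, -9)) = Mul(Rational(-1, 4), -117) = Rational(117, 4) ≈ 29.250)
Mul(Add(x, -421), Mul(Add(129, -110), Add(Function('k')(-7), 189))) = Mul(Add(Rational(117, 4), -421), Mul(Add(129, -110), Add(Mul(-32, Pow(-7, Rational(1, 2))), 189))) = Mul(Rational(-1567, 4), Mul(19, Add(Mul(-32, Mul(I, Pow(7, Rational(1, 2)))), 189))) = Mul(Rational(-1567, 4), Mul(19, Add(Mul(-32, I, Pow(7, Rational(1, 2))), 189))) = Mul(Rational(-1567, 4), Mul(19, Add(189, Mul(-32, I, Pow(7, Rational(1, 2)))))) = Mul(Rational(-1567, 4), Add(3591, Mul(-608, I, Pow(7, Rational(1, 2))))) = Add(Rational(-5627097, 4), Mul(238184, I, Pow(7, Rational(1, 2))))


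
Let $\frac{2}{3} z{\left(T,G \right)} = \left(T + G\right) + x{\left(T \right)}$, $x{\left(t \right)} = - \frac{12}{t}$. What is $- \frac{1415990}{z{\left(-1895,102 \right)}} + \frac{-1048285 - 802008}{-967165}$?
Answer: $\frac{5209250069295017}{9858476295885} \approx 528.4$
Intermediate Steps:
$z{\left(T,G \right)} = - \frac{18}{T} + \frac{3 G}{2} + \frac{3 T}{2}$ ($z{\left(T,G \right)} = \frac{3 \left(\left(T + G\right) - \frac{12}{T}\right)}{2} = \frac{3 \left(\left(G + T\right) - \frac{12}{T}\right)}{2} = \frac{3 \left(G + T - \frac{12}{T}\right)}{2} = - \frac{18}{T} + \frac{3 G}{2} + \frac{3 T}{2}$)
$- \frac{1415990}{z{\left(-1895,102 \right)}} + \frac{-1048285 - 802008}{-967165} = - \frac{1415990}{\frac{3}{2} \frac{1}{-1895} \left(-12 - 1895 \left(102 - 1895\right)\right)} + \frac{-1048285 - 802008}{-967165} = - \frac{1415990}{\frac{3}{2} \left(- \frac{1}{1895}\right) \left(-12 - -3397735\right)} + \left(-1048285 - 802008\right) \left(- \frac{1}{967165}\right) = - \frac{1415990}{\frac{3}{2} \left(- \frac{1}{1895}\right) \left(-12 + 3397735\right)} - - \frac{1850293}{967165} = - \frac{1415990}{\frac{3}{2} \left(- \frac{1}{1895}\right) 3397723} + \frac{1850293}{967165} = - \frac{1415990}{- \frac{10193169}{3790}} + \frac{1850293}{967165} = \left(-1415990\right) \left(- \frac{3790}{10193169}\right) + \frac{1850293}{967165} = \frac{5366602100}{10193169} + \frac{1850293}{967165} = \frac{5209250069295017}{9858476295885}$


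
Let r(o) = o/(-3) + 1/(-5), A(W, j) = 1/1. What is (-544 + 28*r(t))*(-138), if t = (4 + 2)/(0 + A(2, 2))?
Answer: 417864/5 ≈ 83573.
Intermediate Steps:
A(W, j) = 1
t = 6 (t = (4 + 2)/(0 + 1) = 6/1 = 6*1 = 6)
r(o) = -⅕ - o/3 (r(o) = o*(-⅓) + 1*(-⅕) = -o/3 - ⅕ = -⅕ - o/3)
(-544 + 28*r(t))*(-138) = (-544 + 28*(-⅕ - ⅓*6))*(-138) = (-544 + 28*(-⅕ - 2))*(-138) = (-544 + 28*(-11/5))*(-138) = (-544 - 308/5)*(-138) = -3028/5*(-138) = 417864/5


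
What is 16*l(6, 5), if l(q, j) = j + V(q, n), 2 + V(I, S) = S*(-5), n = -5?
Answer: 448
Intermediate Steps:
V(I, S) = -2 - 5*S (V(I, S) = -2 + S*(-5) = -2 - 5*S)
l(q, j) = 23 + j (l(q, j) = j + (-2 - 5*(-5)) = j + (-2 + 25) = j + 23 = 23 + j)
16*l(6, 5) = 16*(23 + 5) = 16*28 = 448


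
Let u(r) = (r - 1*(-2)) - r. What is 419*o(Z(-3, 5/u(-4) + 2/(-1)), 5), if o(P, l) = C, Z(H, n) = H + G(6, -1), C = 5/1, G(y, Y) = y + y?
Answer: 2095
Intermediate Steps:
u(r) = 2 (u(r) = (r + 2) - r = (2 + r) - r = 2)
G(y, Y) = 2*y
C = 5 (C = 5*1 = 5)
Z(H, n) = 12 + H (Z(H, n) = H + 2*6 = H + 12 = 12 + H)
o(P, l) = 5
419*o(Z(-3, 5/u(-4) + 2/(-1)), 5) = 419*5 = 2095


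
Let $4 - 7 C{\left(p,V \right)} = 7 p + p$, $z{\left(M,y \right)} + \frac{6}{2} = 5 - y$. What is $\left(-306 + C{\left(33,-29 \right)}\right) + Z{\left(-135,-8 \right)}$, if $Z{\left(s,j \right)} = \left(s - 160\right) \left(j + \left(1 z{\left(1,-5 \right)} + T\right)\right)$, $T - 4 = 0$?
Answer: $- \frac{8597}{7} \approx -1228.1$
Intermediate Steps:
$T = 4$ ($T = 4 + 0 = 4$)
$z{\left(M,y \right)} = 2 - y$ ($z{\left(M,y \right)} = -3 - \left(-5 + y\right) = 2 - y$)
$C{\left(p,V \right)} = \frac{4}{7} - \frac{8 p}{7}$ ($C{\left(p,V \right)} = \frac{4}{7} - \frac{7 p + p}{7} = \frac{4}{7} - \frac{8 p}{7}$)
$Z{\left(s,j \right)} = \left(-160 + s\right) \left(11 + j\right)$ ($Z{\left(s,j \right)} = \left(s - 160\right) \left(j + \left(1 \left(2 - -5\right) + 4\right)\right) = \left(-160 + s\right) \left(j + \left(1 \left(2 + 5\right) + 4\right)\right) = \left(-160 + s\right) \left(j + \left(1 \cdot 7 + 4\right)\right) = \left(-160 + s\right) \left(j + \left(7 + 4\right)\right) = \left(-160 + s\right) \left(j + 11\right) = \left(-160 + s\right) \left(11 + j\right)$)
$\left(-306 + C{\left(33,-29 \right)}\right) + Z{\left(-135,-8 \right)} = \left(-306 + \left(\frac{4}{7} - \frac{264}{7}\right)\right) - 885 = \left(-306 + \left(\frac{4}{7} - \frac{264}{7}\right)\right) + \left(-1760 + 1280 - 1485 + 1080\right) = \left(-306 - \frac{260}{7}\right) - 885 = - \frac{2402}{7} - 885 = - \frac{8597}{7}$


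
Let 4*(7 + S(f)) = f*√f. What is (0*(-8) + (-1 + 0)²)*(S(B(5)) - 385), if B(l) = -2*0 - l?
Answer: -392 - 5*I*√5/4 ≈ -392.0 - 2.7951*I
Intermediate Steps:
B(l) = -l (B(l) = 0 - l = -l)
S(f) = -7 + f^(3/2)/4 (S(f) = -7 + (f*√f)/4 = -7 + f^(3/2)/4)
(0*(-8) + (-1 + 0)²)*(S(B(5)) - 385) = (0*(-8) + (-1 + 0)²)*((-7 + (-1*5)^(3/2)/4) - 385) = (0 + (-1)²)*((-7 + (-5)^(3/2)/4) - 385) = (0 + 1)*((-7 + (-5*I*√5)/4) - 385) = 1*((-7 - 5*I*√5/4) - 385) = 1*(-392 - 5*I*√5/4) = -392 - 5*I*√5/4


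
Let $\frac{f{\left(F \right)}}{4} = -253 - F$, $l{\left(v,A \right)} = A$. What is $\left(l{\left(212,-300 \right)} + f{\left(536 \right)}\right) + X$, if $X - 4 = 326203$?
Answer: $322751$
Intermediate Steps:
$X = 326207$ ($X = 4 + 326203 = 326207$)
$f{\left(F \right)} = -1012 - 4 F$ ($f{\left(F \right)} = 4 \left(-253 - F\right) = -1012 - 4 F$)
$\left(l{\left(212,-300 \right)} + f{\left(536 \right)}\right) + X = \left(-300 - 3156\right) + 326207 = -3456 + 326207 = 322751$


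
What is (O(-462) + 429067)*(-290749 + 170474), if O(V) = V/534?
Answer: -4592927713650/89 ≈ -5.1606e+10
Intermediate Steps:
O(V) = V/534 (O(V) = V*(1/534) = V/534)
(O(-462) + 429067)*(-290749 + 170474) = ((1/534)*(-462) + 429067)*(-290749 + 170474) = (-77/89 + 429067)*(-120275) = (38186886/89)*(-120275) = -4592927713650/89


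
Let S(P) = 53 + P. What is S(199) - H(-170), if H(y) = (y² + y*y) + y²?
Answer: -86448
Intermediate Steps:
H(y) = 3*y² (H(y) = (y² + y²) + y² = 2*y² + y² = 3*y²)
S(199) - H(-170) = (53 + 199) - 3*(-170)² = 252 - 3*28900 = 252 - 1*86700 = 252 - 86700 = -86448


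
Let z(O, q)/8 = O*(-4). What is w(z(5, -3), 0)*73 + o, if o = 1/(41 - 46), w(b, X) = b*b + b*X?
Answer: 9343999/5 ≈ 1.8688e+6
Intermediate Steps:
z(O, q) = -32*O (z(O, q) = 8*(O*(-4)) = 8*(-4*O) = -32*O)
w(b, X) = b² + X*b
o = -⅕ (o = 1/(-5) = -⅕ ≈ -0.20000)
w(z(5, -3), 0)*73 + o = ((-32*5)*(0 - 32*5))*73 - ⅕ = -160*(0 - 160)*73 - ⅕ = -160*(-160)*73 - ⅕ = 25600*73 - ⅕ = 1868800 - ⅕ = 9343999/5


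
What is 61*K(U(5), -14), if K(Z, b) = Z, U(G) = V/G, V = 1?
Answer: 61/5 ≈ 12.200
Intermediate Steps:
U(G) = 1/G
61*K(U(5), -14) = 61/5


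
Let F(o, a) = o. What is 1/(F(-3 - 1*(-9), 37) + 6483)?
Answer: 1/6489 ≈ 0.00015411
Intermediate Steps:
1/(F(-3 - 1*(-9), 37) + 6483) = 1/((-3 - 1*(-9)) + 6483) = 1/((-3 + 9) + 6483) = 1/(6 + 6483) = 1/6489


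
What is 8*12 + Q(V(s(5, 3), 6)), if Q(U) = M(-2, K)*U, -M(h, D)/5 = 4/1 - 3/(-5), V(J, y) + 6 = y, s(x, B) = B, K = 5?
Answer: 96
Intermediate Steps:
V(J, y) = -6 + y
M(h, D) = -23 (M(h, D) = -5*(4/1 - 3/(-5)) = -5*(4*1 - 3*(-1/5)) = -5*(4 + 3/5) = -5*23/5 = -23)
Q(U) = -23*U
8*12 + Q(V(s(5, 3), 6)) = 8*12 - 23*(-6 + 6) = 96 - 23*0 = 96 + 0 = 96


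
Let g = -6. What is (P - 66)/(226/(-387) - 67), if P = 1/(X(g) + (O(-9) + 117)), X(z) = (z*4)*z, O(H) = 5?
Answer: 1358757/1391446 ≈ 0.97651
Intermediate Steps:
X(z) = 4*z² (X(z) = (4*z)*z = 4*z²)
P = 1/266 (P = 1/(4*(-6)² + (5 + 117)) = 1/(4*36 + 122) = 1/(144 + 122) = 1/266 ≈ 0.0037594)
(P - 66)/(226/(-387) - 67) = (1/266 - 66)/(226/(-387) - 67) = -17555/(266*(226*(-1/387) - 67)) = -17555/(266*(-226/387 - 67)) = -17555/(266*(-26155/387)) = -17555/266*(-387/26155) = 1358757/1391446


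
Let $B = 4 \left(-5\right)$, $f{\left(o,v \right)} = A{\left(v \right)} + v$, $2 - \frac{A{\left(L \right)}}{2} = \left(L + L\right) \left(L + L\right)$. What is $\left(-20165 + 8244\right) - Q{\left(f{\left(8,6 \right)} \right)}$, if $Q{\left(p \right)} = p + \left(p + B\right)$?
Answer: $-11345$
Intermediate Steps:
$A{\left(L \right)} = 4 - 8 L^{2}$ ($A{\left(L \right)} = 4 - 2 \left(L + L\right) \left(L + L\right) = 4 - 2 \cdot 2 L 2 L = 4 - 2 \cdot 4 L^{2} = 4 - 8 L^{2}$)
$f{\left(o,v \right)} = 4 + v - 8 v^{2}$ ($f{\left(o,v \right)} = \left(4 - 8 v^{2}\right) + v = 4 + v - 8 v^{2}$)
$B = -20$
$Q{\left(p \right)} = -20 + 2 p$ ($Q{\left(p \right)} = p + \left(p - 20\right) = p + \left(-20 + p\right) = -20 + 2 p$)
$\left(-20165 + 8244\right) - Q{\left(f{\left(8,6 \right)} \right)} = \left(-20165 + 8244\right) - \left(-20 + 2 \left(4 + 6 - 8 \cdot 6^{2}\right)\right) = -11921 - \left(-20 + 2 \left(4 + 6 - 288\right)\right) = -11921 - \left(-20 + 2 \left(-278\right)\right) = -11921 - \left(-20 - 556\right) = -11921 - -576 = -11921 + 576 = -11345$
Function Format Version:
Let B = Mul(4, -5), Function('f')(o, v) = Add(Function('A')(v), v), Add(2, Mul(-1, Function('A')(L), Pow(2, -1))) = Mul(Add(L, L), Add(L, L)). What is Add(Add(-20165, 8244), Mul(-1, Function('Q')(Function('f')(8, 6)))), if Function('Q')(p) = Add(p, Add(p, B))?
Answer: -11345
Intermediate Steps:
Function('A')(L) = Add(4, Mul(-8, Pow(L, 2))) (Function('A')(L) = Add(4, Mul(-2, Mul(Add(L, L), Add(L, L)))) = Add(4, Mul(-2, Mul(Mul(2, L), Mul(2, L)))) = Add(4, Mul(-2, Mul(4, Pow(L, 2)))) = Add(4, Mul(-8, Pow(L, 2))))
Function('f')(o, v) = Add(4, v, Mul(-8, Pow(v, 2))) (Function('f')(o, v) = Add(Add(4, Mul(-8, Pow(v, 2))), v) = Add(4, v, Mul(-8, Pow(v, 2))))
B = -20
Function('Q')(p) = Add(-20, Mul(2, p)) (Function('Q')(p) = Add(p, Add(p, -20)) = Add(p, Add(-20, p)) = Add(-20, Mul(2, p)))
Add(Add(-20165, 8244), Mul(-1, Function('Q')(Function('f')(8, 6)))) = Add(Add(-20165, 8244), Mul(-1, Add(-20, Mul(2, Add(4, 6, Mul(-8, Pow(6, 2))))))) = Add(-11921, Mul(-1, Add(-20, Mul(2, Add(4, 6, Mul(-8, 36)))))) = Add(-11921, Mul(-1, Add(-20, Mul(2, Add(4, 6, -288))))) = Add(-11921, Mul(-1, Add(-20, Mul(2, -278)))) = Add(-11921, Mul(-1, Add(-20, -556))) = Add(-11921, Mul(-1, -576)) = Add(-11921, 576) = -11345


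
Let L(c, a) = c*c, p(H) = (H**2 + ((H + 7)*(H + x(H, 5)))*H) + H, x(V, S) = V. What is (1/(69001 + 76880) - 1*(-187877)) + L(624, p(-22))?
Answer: 84210244894/145881 ≈ 5.7725e+5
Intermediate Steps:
p(H) = H + H**2 + 2*H**2*(7 + H) (p(H) = (H**2 + ((H + 7)*(H + H))*H) + H = (H**2 + ((7 + H)*(2*H))*H) + H = (H**2 + (2*H*(7 + H))*H) + H = (H**2 + 2*H**2*(7 + H)) + H = H + H**2 + 2*H**2*(7 + H))
L(c, a) = c**2
(1/(69001 + 76880) - 1*(-187877)) + L(624, p(-22)) = (1/(69001 + 76880) - 1*(-187877)) + 624**2 = (1/145881 + 187877) + 389376 = 27407684638/145881 + 389376 = 84210244894/145881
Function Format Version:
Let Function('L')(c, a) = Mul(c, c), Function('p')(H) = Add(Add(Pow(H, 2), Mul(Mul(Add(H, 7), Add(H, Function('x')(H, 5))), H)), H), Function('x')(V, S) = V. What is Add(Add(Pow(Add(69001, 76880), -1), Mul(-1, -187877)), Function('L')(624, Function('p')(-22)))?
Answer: Rational(84210244894, 145881) ≈ 5.7725e+5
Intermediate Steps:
Function('p')(H) = Add(H, Pow(H, 2), Mul(2, Pow(H, 2), Add(7, H))) (Function('p')(H) = Add(Add(Pow(H, 2), Mul(Mul(Add(H, 7), Add(H, H)), H)), H) = Add(Add(Pow(H, 2), Mul(Mul(Add(7, H), Mul(2, H)), H)), H) = Add(Add(Pow(H, 2), Mul(Mul(2, H, Add(7, H)), H)), H) = Add(Add(Pow(H, 2), Mul(2, Pow(H, 2), Add(7, H))), H) = Add(H, Pow(H, 2), Mul(2, Pow(H, 2), Add(7, H))))
Function('L')(c, a) = Pow(c, 2)
Add(Add(Pow(Add(69001, 76880), -1), Mul(-1, -187877)), Function('L')(624, Function('p')(-22))) = Add(Add(Pow(Add(69001, 76880), -1), Mul(-1, -187877)), Pow(624, 2)) = Add(Add(Pow(145881, -1), 187877), 389376) = Add(Add(Rational(1, 145881), 187877), 389376) = Add(Rational(27407684638, 145881), 389376) = Rational(84210244894, 145881)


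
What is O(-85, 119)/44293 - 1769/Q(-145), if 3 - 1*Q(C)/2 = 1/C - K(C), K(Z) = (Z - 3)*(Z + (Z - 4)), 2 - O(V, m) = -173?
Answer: -9152989365/558948958136 ≈ -0.016375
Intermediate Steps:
O(V, m) = 175 (O(V, m) = 2 - 1*(-173) = 2 + 173 = 175)
K(Z) = (-4 + 2*Z)*(-3 + Z) (K(Z) = (-3 + Z)*(Z + (-4 + Z)) = (-3 + Z)*(-4 + 2*Z) = (-4 + 2*Z)*(-3 + Z))
Q(C) = 30 - 20*C - 2/C + 4*C² (Q(C) = 6 - 2*(1/C - (12 - 10*C + 2*C²)) = 6 - 2*(1/C + (-12 - 2*C² + 10*C)) = 6 - 2*(-12 + 1/C - 2*C² + 10*C) = 6 + (24 - 20*C - 2/C + 4*C²) = 30 - 20*C - 2/C + 4*C²)
O(-85, 119)/44293 - 1769/Q(-145) = 175/44293 - 1769/(30 - 20*(-145) - 2/(-145) + 4*(-145)²) = 175*(1/44293) - 1769/(30 + 2900 - 2*(-1/145) + 4*21025) = 175/44293 - 1769/(30 + 2900 + 2/145 + 84100) = 175/44293 - 1769/12619352/145 = 175/44293 - 1769*145/12619352 = 175/44293 - 256505/12619352 = -9152989365/558948958136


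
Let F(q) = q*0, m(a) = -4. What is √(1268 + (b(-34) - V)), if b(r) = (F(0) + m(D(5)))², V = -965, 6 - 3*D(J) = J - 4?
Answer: √2249 ≈ 47.424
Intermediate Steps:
D(J) = 10/3 - J/3 (D(J) = 2 - (J - 4)/3 = 2 - (-4 + J)/3 = 2 + (4/3 - J/3) = 10/3 - J/3)
F(q) = 0
b(r) = 16 (b(r) = (0 - 4)² = (-4)² = 16)
√(1268 + (b(-34) - V)) = √(1268 + (16 - 1*(-965))) = √(1268 + (16 + 965)) = √(1268 + 981) = √2249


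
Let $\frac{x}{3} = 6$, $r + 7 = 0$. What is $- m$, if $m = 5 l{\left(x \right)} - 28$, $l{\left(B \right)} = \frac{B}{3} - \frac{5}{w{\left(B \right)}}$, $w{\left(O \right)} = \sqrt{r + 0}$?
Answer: $-2 - \frac{25 i \sqrt{7}}{7} \approx -2.0 - 9.4491 i$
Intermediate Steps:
$r = -7$ ($r = -7 + 0 = -7$)
$x = 18$ ($x = 3 \cdot 6 = 18$)
$w{\left(O \right)} = i \sqrt{7}$ ($w{\left(O \right)} = \sqrt{-7 + 0} = \sqrt{-7} = i \sqrt{7}$)
$l{\left(B \right)} = \frac{B}{3} + \frac{5 i \sqrt{7}}{7}$ ($l{\left(B \right)} = \frac{B}{3} - \frac{5}{i \sqrt{7}} = B \frac{1}{3} - 5 \left(- \frac{i \sqrt{7}}{7}\right) = \frac{B}{3} + \frac{5 i \sqrt{7}}{7}$)
$m = 2 + \frac{25 i \sqrt{7}}{7}$ ($m = 5 \left(\frac{1}{3} \cdot 18 + \frac{5 i \sqrt{7}}{7}\right) - 28 = 5 \left(6 + \frac{5 i \sqrt{7}}{7}\right) - 28 = \left(30 + \frac{25 i \sqrt{7}}{7}\right) - 28 = 2 + \frac{25 i \sqrt{7}}{7} \approx 2.0 + 9.4491 i$)
$- m = - (2 + \frac{25 i \sqrt{7}}{7}) = -2 - \frac{25 i \sqrt{7}}{7}$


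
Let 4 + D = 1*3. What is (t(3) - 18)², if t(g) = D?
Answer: 361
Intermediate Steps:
D = -1 (D = -4 + 1*3 = -4 + 3 = -1)
t(g) = -1
(t(3) - 18)² = (-1 - 18)² = (-19)² = 361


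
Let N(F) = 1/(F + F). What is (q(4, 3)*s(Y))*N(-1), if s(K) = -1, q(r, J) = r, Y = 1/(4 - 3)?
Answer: 2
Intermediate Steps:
Y = 1 (Y = 1/1 = 1)
N(F) = 1/(2*F)
(q(4, 3)*s(Y))*N(-1) = (4*(-1))*((½)/(-1)) = -2*(-1) = -4*(-½) = 2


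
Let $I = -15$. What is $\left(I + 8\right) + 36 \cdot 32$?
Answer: $1145$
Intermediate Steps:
$\left(I + 8\right) + 36 \cdot 32 = \left(-15 + 8\right) + 36 \cdot 32 = -7 + 1152 = 1145$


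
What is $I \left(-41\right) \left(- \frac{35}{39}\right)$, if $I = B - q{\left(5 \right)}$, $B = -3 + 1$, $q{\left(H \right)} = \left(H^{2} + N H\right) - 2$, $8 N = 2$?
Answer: $- \frac{50225}{52} \approx -965.87$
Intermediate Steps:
$N = \frac{1}{4}$ ($N = \frac{1}{8} \cdot 2 = \frac{1}{4} \approx 0.25$)
$q{\left(H \right)} = -2 + H^{2} + \frac{H}{4}$ ($q{\left(H \right)} = \left(H^{2} + \frac{H}{4}\right) - 2 = -2 + H^{2} + \frac{H}{4}$)
$B = -2$
$I = - \frac{105}{4}$ ($I = -2 - \left(-2 + 5^{2} + \frac{1}{4} \cdot 5\right) = -2 - \left(-2 + 25 + \frac{5}{4}\right) = -2 - \frac{97}{4} = - \frac{105}{4} \approx -26.25$)
$I \left(-41\right) \left(- \frac{35}{39}\right) = \left(- \frac{105}{4}\right) \left(-41\right) \left(- \frac{35}{39}\right) = \frac{4305 \left(\left(-35\right) \frac{1}{39}\right)}{4} = \frac{4305}{4} \left(- \frac{35}{39}\right) = - \frac{50225}{52}$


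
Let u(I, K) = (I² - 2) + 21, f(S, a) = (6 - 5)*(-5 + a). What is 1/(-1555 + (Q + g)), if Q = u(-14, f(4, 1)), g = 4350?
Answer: 1/3010 ≈ 0.00033223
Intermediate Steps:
f(S, a) = -5 + a (f(S, a) = 1*(-5 + a) = -5 + a)
u(I, K) = 19 + I² (u(I, K) = (-2 + I²) + 21 = 19 + I²)
Q = 215 (Q = 19 + (-14)² = 19 + 196 = 215)
1/(-1555 + (Q + g)) = 1/(-1555 + (215 + 4350)) = 1/(-1555 + 4565) = 1/3010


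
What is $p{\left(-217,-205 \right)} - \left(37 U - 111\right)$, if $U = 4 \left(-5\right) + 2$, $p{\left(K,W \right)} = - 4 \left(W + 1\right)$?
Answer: $1593$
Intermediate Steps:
$p{\left(K,W \right)} = -4 - 4 W$ ($p{\left(K,W \right)} = - 4 \left(1 + W\right) = -4 - 4 W$)
$U = -18$ ($U = -20 + 2 = -18$)
$p{\left(-217,-205 \right)} - \left(37 U - 111\right) = \left(-4 - -820\right) - \left(37 \left(-18\right) - 111\right) = \left(-4 + 820\right) - \left(-666 - 111\right) = 816 - -777 = 816 + 777 = 1593$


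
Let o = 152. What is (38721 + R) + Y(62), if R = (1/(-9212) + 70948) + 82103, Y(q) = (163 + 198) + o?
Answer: 1771329419/9212 ≈ 1.9229e+5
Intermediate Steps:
Y(q) = 513 (Y(q) = (163 + 198) + 152 = 361 + 152 = 513)
R = 1409905811/9212 (R = (-1/9212 + 70948) + 82103 = 653572975/9212 + 82103 = 1409905811/9212 ≈ 1.5305e+5)
(38721 + R) + Y(62) = (38721 + 1409905811/9212) + 513 = 1766603663/9212 + 513 = 1771329419/9212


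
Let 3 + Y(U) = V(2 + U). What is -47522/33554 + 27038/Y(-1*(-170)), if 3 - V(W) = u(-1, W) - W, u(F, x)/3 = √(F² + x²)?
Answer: -83645819713/3970797137 - 81114*√29585/236681 ≈ -80.013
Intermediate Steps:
u(F, x) = 3*√(F² + x²)
V(W) = 3 + W - 3*√(1 + W²) (V(W) = 3 - (3*√((-1)² + W²) - W) = 3 - (3*√(1 + W²) - W) = 3 - (-W + 3*√(1 + W²)) = 3 + (W - 3*√(1 + W²)) = 3 + W - 3*√(1 + W²))
Y(U) = 2 + U - 3*√(1 + (2 + U)²) (Y(U) = -3 + (3 + (2 + U) - 3*√(1 + (2 + U)²)) = -3 + (5 + U - 3*√(1 + (2 + U)²)) = 2 + U - 3*√(1 + (2 + U)²))
-47522/33554 + 27038/Y(-1*(-170)) = -47522/33554 + 27038/(2 - 1*(-170) - 3*√(1 + (2 - 1*(-170))²)) = -47522*1/33554 + 27038/(2 + 170 - 3*√(1 + (2 + 170)²)) = -23761/16777 + 27038/(2 + 170 - 3*√(1 + 172²)) = -23761/16777 + 27038/(2 + 170 - 3*√(1 + 29584)) = -23761/16777 + 27038/(2 + 170 - 3*√29585) = -23761/16777 + 27038/(172 - 3*√29585)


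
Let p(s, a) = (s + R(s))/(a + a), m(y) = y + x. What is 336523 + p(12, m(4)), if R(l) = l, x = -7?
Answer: 336519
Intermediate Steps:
m(y) = -7 + y (m(y) = y - 7 = -7 + y)
p(s, a) = s/a (p(s, a) = (s + s)/(a + a) = (2*s)/((2*a)) = (2*s)*(1/(2*a)) = s/a)
336523 + p(12, m(4)) = 336523 + 12/(-7 + 4) = 336523 + 12/(-3) = 336523 + 12*(-⅓) = 336523 - 4 = 336519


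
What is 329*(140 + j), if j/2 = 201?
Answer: 178318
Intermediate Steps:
j = 402 (j = 2*201 = 402)
329*(140 + j) = 329*(140 + 402) = 329*542 = 178318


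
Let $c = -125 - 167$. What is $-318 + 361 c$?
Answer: $-105730$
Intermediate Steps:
$c = -292$ ($c = -125 - 167 = -292$)
$-318 + 361 c = -318 + 361 \left(-292\right) = -318 - 105412 = -105730$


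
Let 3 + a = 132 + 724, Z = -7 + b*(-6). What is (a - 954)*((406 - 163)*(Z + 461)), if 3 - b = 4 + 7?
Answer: -12320586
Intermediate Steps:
b = -8 (b = 3 - (4 + 7) = 3 - 1*11 = 3 - 11 = -8)
Z = 41 (Z = -7 - 8*(-6) = -7 + 48 = 41)
a = 853 (a = -3 + (132 + 724) = -3 + 856 = 853)
(a - 954)*((406 - 163)*(Z + 461)) = (853 - 954)*((406 - 163)*(41 + 461)) = -24543*502 = -101*121986 = -12320586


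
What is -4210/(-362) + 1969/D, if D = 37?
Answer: 434274/6697 ≈ 64.846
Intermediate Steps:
-4210/(-362) + 1969/D = -4210/(-362) + 1969/37 = -4210*(-1/362) + 1969*(1/37) = 2105/181 + 1969/37 = 434274/6697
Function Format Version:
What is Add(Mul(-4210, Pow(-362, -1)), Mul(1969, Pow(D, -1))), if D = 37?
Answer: Rational(434274, 6697) ≈ 64.846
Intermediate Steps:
Add(Mul(-4210, Pow(-362, -1)), Mul(1969, Pow(D, -1))) = Add(Mul(-4210, Pow(-362, -1)), Mul(1969, Pow(37, -1))) = Add(Mul(-4210, Rational(-1, 362)), Mul(1969, Rational(1, 37))) = Add(Rational(2105, 181), Rational(1969, 37)) = Rational(434274, 6697)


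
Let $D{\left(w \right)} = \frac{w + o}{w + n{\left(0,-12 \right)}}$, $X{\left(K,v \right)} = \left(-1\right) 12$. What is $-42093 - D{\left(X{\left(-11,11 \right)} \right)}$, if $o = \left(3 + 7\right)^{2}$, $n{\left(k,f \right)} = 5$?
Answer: $- \frac{294563}{7} \approx -42080.0$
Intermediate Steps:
$o = 100$ ($o = 10^{2} = 100$)
$X{\left(K,v \right)} = -12$
$D{\left(w \right)} = \frac{100 + w}{5 + w}$ ($D{\left(w \right)} = \frac{w + 100}{w + 5} = \frac{100 + w}{5 + w}$)
$-42093 - D{\left(X{\left(-11,11 \right)} \right)} = -42093 - \frac{100 - 12}{5 - 12} = -42093 - \frac{1}{-7} \cdot 88 = -42093 - \left(- \frac{1}{7}\right) 88 = -42093 - - \frac{88}{7} = -42093 + \frac{88}{7} = - \frac{294563}{7}$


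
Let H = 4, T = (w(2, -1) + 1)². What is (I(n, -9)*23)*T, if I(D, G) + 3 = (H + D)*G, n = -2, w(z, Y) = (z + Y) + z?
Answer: -7728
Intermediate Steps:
w(z, Y) = Y + 2*z (w(z, Y) = (Y + z) + z = Y + 2*z)
T = 16 (T = ((-1 + 2*2) + 1)² = ((-1 + 4) + 1)² = (3 + 1)² = 4² = 16)
I(D, G) = -3 + G*(4 + D) (I(D, G) = -3 + (4 + D)*G = -3 + G*(4 + D))
(I(n, -9)*23)*T = ((-3 + 4*(-9) - 2*(-9))*23)*16 = ((-3 - 36 + 18)*23)*16 = -21*23*16 = -483*16 = -7728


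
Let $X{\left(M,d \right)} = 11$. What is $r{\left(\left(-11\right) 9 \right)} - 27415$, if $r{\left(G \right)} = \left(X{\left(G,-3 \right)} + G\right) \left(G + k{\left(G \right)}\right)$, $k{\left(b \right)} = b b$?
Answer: $-881191$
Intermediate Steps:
$k{\left(b \right)} = b^{2}$
$r{\left(G \right)} = \left(11 + G\right) \left(G + G^{2}\right)$
$r{\left(\left(-11\right) 9 \right)} - 27415 = \left(-11\right) 9 \left(11 + \left(\left(-11\right) 9\right)^{2} + 12 \left(\left(-11\right) 9\right)\right) - 27415 = - 99 \left(11 + \left(-99\right)^{2} + 12 \left(-99\right)\right) - 27415 = - 99 \left(11 + 9801 - 1188\right) - 27415 = \left(-99\right) 8624 - 27415 = -853776 - 27415 = -881191$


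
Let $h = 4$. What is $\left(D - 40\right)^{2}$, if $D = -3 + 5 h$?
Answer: $529$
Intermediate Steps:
$D = 17$ ($D = -3 + 5 \cdot 4 = -3 + 20 = 17$)
$\left(D - 40\right)^{2} = \left(17 - 40\right)^{2} = \left(-23\right)^{2} = 529$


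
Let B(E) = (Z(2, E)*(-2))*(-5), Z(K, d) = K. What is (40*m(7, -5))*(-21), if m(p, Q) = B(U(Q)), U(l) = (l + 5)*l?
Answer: -16800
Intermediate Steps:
U(l) = l*(5 + l) (U(l) = (5 + l)*l = l*(5 + l))
B(E) = 20 (B(E) = (2*(-2))*(-5) = -4*(-5) = 20)
m(p, Q) = 20
(40*m(7, -5))*(-21) = (40*20)*(-21) = 800*(-21) = -16800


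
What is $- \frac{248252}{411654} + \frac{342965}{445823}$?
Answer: $\frac{2179033051}{13108915803} \approx 0.16623$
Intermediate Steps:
$- \frac{248252}{411654} + \frac{342965}{445823} = \left(-248252\right) \frac{1}{411654} + 342965 \cdot \frac{1}{445823} = - \frac{124126}{205827} + \frac{48995}{63689} = \frac{2179033051}{13108915803}$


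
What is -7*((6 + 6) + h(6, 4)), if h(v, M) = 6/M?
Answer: -189/2 ≈ -94.500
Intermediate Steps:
-7*((6 + 6) + h(6, 4)) = -7*((6 + 6) + 6/4) = -7*(12 + 6*(¼)) = -7*(12 + 3/2) = -7*27/2 = -189/2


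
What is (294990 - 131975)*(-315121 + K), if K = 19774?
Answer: -48145991205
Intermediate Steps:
(294990 - 131975)*(-315121 + K) = (294990 - 131975)*(-315121 + 19774) = 163015*(-295347) = -48145991205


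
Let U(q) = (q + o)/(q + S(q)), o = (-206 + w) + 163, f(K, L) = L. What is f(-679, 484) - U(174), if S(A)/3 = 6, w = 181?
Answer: 3859/8 ≈ 482.38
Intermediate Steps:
S(A) = 18 (S(A) = 3*6 = 18)
o = 138 (o = (-206 + 181) + 163 = -25 + 163 = 138)
U(q) = (138 + q)/(18 + q) (U(q) = (q + 138)/(q + 18) = (138 + q)/(18 + q))
f(-679, 484) - U(174) = 484 - (138 + 174)/(18 + 174) = 484 - 312/192 = 484 - 1*13/8 = 484 - 13/8 = 3859/8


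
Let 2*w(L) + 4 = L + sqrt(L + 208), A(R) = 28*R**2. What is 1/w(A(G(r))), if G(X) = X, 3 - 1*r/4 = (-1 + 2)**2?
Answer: 447/399368 - 5*sqrt(5)/399368 ≈ 0.0010913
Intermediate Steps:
r = 8 (r = 12 - 4*(-1 + 2)**2 = 12 - 4*1**2 = 12 - 4*1 = 12 - 4 = 8)
w(L) = -2 + L/2 + sqrt(208 + L)/2 (w(L) = -2 + (L + sqrt(L + 208))/2 = -2 + (L + sqrt(208 + L))/2 = -2 + (L/2 + sqrt(208 + L)/2) = -2 + L/2 + sqrt(208 + L)/2)
1/w(A(G(r))) = 1/(-2 + (28*8**2)/2 + sqrt(208 + 28*8**2)/2) = 1/(-2 + (28*64)/2 + sqrt(208 + 28*64)/2) = 1/(-2 + (1/2)*1792 + sqrt(208 + 1792)/2) = 1/(-2 + 896 + sqrt(2000)/2) = 1/(-2 + 896 + (20*sqrt(5))/2) = 1/(-2 + 896 + 10*sqrt(5)) = 1/(894 + 10*sqrt(5))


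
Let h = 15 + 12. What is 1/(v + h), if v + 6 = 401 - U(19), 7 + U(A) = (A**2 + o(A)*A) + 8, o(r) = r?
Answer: -1/301 ≈ -0.0033223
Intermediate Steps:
h = 27
U(A) = 1 + 2*A**2 (U(A) = -7 + ((A**2 + A*A) + 8) = -7 + ((A**2 + A**2) + 8) = -7 + (2*A**2 + 8) = -7 + (8 + 2*A**2) = 1 + 2*A**2)
v = -328 (v = -6 + (401 - (1 + 2*19**2)) = -6 + (401 - (1 + 2*361)) = -6 + (401 - (1 + 722)) = -6 + (401 - 1*723) = -6 + (401 - 723) = -6 - 322 = -328)
1/(v + h) = 1/(-328 + 27) = 1/(-301) = -1/301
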